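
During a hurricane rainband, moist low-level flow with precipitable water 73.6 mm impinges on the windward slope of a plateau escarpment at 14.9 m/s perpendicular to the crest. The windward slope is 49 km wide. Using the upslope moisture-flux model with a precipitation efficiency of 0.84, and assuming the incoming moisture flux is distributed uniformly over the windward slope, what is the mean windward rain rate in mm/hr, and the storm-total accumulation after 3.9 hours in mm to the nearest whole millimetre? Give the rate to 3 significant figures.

R ≈ 67.7 mm/hr; total ≈ 264 mm

Incoming column moisture flux per unit ridge length: F = V × PW = 14.9 × 73.6 = 1096.64 mm·m/s.
Spread over the 49 km slope with efficiency ε = 0.84: R = ε·F/W = 0.84 × 1096.64 / 49000 m = 1.880e-02 mm/s.
R = 1.880e-02 × 3600 = 67.7 mm/hr.
Over 3.9 h: total = 67.7 × 3.9 = 264.03 ≈ 264 mm.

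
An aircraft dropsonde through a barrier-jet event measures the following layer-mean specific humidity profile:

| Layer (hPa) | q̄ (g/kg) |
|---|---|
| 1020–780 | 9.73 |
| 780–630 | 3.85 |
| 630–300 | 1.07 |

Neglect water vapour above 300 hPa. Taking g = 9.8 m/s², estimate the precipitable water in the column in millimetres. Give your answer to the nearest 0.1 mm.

PW ≈ 33.3 mm

Precipitable water is the column-integrated vapour mass per unit area: PW = (1/g) Σ q̄ Δp, with q in kg/kg and Δp in Pa (1 kg/m² of water = 1 mm).
Layer 1020–780 hPa: Δp = 240 hPa = 24000 Pa, q̄ = 0.00973 kg/kg → 0.00973 × 24000 / 9.8 = 23.83 mm
Layer 780–630 hPa: Δp = 150 hPa = 15000 Pa, q̄ = 0.00385 kg/kg → 0.00385 × 15000 / 9.8 = 5.89 mm
Layer 630–300 hPa: Δp = 330 hPa = 33000 Pa, q̄ = 0.00107 kg/kg → 0.00107 × 33000 / 9.8 = 3.60 mm
PW = 23.83 + 5.89 + 3.60 = 33.32 ≈ 33.3 mm.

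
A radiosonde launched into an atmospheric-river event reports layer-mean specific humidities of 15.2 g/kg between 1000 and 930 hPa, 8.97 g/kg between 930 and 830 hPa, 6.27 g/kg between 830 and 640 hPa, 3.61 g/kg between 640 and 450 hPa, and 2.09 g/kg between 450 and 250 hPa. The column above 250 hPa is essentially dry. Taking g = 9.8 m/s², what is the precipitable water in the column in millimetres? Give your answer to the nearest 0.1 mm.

Precipitable water is the column-integrated vapour mass per unit area: PW = (1/g) Σ q̄ Δp, with q in kg/kg and Δp in Pa (1 kg/m² of water = 1 mm).
Layer 1000–930 hPa: Δp = 70 hPa = 7000 Pa, q̄ = 0.0152 kg/kg → 0.0152 × 7000 / 9.8 = 10.86 mm
Layer 930–830 hPa: Δp = 100 hPa = 10000 Pa, q̄ = 0.00897 kg/kg → 0.00897 × 10000 / 9.8 = 9.15 mm
Layer 830–640 hPa: Δp = 190 hPa = 19000 Pa, q̄ = 0.00627 kg/kg → 0.00627 × 19000 / 9.8 = 12.16 mm
Layer 640–450 hPa: Δp = 190 hPa = 19000 Pa, q̄ = 0.00361 kg/kg → 0.00361 × 19000 / 9.8 = 7.00 mm
Layer 450–250 hPa: Δp = 200 hPa = 20000 Pa, q̄ = 0.00209 kg/kg → 0.00209 × 20000 / 9.8 = 4.27 mm
PW = 10.86 + 9.15 + 12.16 + 7.00 + 4.27 = 43.44 ≈ 43.4 mm.

PW ≈ 43.4 mm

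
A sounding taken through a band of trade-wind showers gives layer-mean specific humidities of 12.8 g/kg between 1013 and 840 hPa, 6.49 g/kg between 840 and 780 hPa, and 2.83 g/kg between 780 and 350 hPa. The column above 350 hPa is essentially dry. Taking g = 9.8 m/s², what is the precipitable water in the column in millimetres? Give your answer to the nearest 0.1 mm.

PW ≈ 39.0 mm

Precipitable water is the column-integrated vapour mass per unit area: PW = (1/g) Σ q̄ Δp, with q in kg/kg and Δp in Pa (1 kg/m² of water = 1 mm).
Layer 1013–840 hPa: Δp = 173 hPa = 17300 Pa, q̄ = 0.0128 kg/kg → 0.0128 × 17300 / 9.8 = 22.60 mm
Layer 840–780 hPa: Δp = 60 hPa = 6000 Pa, q̄ = 0.00649 kg/kg → 0.00649 × 6000 / 9.8 = 3.97 mm
Layer 780–350 hPa: Δp = 430 hPa = 43000 Pa, q̄ = 0.00283 kg/kg → 0.00283 × 43000 / 9.8 = 12.42 mm
PW = 22.60 + 3.97 + 12.42 = 38.99 ≈ 39.0 mm.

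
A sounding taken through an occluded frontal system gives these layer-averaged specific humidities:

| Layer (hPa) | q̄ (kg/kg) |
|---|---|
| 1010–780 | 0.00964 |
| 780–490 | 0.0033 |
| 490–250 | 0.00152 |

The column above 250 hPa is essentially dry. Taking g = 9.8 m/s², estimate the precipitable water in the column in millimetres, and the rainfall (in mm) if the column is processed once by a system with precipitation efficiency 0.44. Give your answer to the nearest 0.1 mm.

PW ≈ 36.1 mm; rainfall ≈ 15.9 mm

Precipitable water is the column-integrated vapour mass per unit area: PW = (1/g) Σ q̄ Δp, with q in kg/kg and Δp in Pa (1 kg/m² of water = 1 mm).
Layer 1010–780 hPa: Δp = 230 hPa = 23000 Pa, q̄ = 0.00964 kg/kg → 0.00964 × 23000 / 9.8 = 22.62 mm
Layer 780–490 hPa: Δp = 290 hPa = 29000 Pa, q̄ = 0.0033 kg/kg → 0.0033 × 29000 / 9.8 = 9.77 mm
Layer 490–250 hPa: Δp = 240 hPa = 24000 Pa, q̄ = 0.00152 kg/kg → 0.00152 × 24000 / 9.8 = 3.72 mm
PW = 22.62 + 9.77 + 3.72 = 36.11 ≈ 36.1 mm.
Rainfall = ε × PW = 0.44 × 36.1 = 15.9 mm.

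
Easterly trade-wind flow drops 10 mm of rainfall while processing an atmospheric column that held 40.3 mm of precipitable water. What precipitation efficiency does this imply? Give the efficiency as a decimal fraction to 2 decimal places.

ε ≈ 0.25

ε = rainfall / PW = 10 / 40.3 = 0.25.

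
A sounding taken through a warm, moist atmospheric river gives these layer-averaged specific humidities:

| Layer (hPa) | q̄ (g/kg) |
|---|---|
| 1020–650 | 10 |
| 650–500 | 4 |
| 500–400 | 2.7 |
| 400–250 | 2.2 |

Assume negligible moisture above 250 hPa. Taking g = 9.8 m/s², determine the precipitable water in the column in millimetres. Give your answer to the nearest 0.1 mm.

Precipitable water is the column-integrated vapour mass per unit area: PW = (1/g) Σ q̄ Δp, with q in kg/kg and Δp in Pa (1 kg/m² of water = 1 mm).
Layer 1020–650 hPa: Δp = 370 hPa = 37000 Pa, q̄ = 0.01 kg/kg → 0.01 × 37000 / 9.8 = 37.76 mm
Layer 650–500 hPa: Δp = 150 hPa = 15000 Pa, q̄ = 0.004 kg/kg → 0.004 × 15000 / 9.8 = 6.12 mm
Layer 500–400 hPa: Δp = 100 hPa = 10000 Pa, q̄ = 0.0027 kg/kg → 0.0027 × 10000 / 9.8 = 2.76 mm
Layer 400–250 hPa: Δp = 150 hPa = 15000 Pa, q̄ = 0.0022 kg/kg → 0.0022 × 15000 / 9.8 = 3.37 mm
PW = 37.76 + 6.12 + 2.76 + 3.37 = 50.01 ≈ 50.0 mm.

PW ≈ 50.0 mm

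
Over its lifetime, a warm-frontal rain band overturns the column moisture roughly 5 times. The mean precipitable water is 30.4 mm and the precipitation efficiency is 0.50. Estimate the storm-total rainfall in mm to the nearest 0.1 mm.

Each cycle deposits ε × PW = 0.50 × 30.4 = 15.2 mm.
Over 5 cycles: 5 × 15.2 = 76.0 mm.

rainfall ≈ 76.0 mm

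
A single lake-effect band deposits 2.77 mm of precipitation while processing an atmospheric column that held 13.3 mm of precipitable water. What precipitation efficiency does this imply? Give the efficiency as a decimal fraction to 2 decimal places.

ε ≈ 0.21

ε = precipitation / PW = 2.77 / 13.3 = 0.21.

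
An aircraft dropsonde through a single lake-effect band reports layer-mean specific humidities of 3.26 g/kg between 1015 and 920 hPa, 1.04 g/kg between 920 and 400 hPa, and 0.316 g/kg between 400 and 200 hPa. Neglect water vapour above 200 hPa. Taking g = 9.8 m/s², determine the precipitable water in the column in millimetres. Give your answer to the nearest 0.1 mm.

Precipitable water is the column-integrated vapour mass per unit area: PW = (1/g) Σ q̄ Δp, with q in kg/kg and Δp in Pa (1 kg/m² of water = 1 mm).
Layer 1015–920 hPa: Δp = 95 hPa = 9500 Pa, q̄ = 0.00326 kg/kg → 0.00326 × 9500 / 9.8 = 3.16 mm
Layer 920–400 hPa: Δp = 520 hPa = 52000 Pa, q̄ = 0.00104 kg/kg → 0.00104 × 52000 / 9.8 = 5.52 mm
Layer 400–200 hPa: Δp = 200 hPa = 20000 Pa, q̄ = 0.000316 kg/kg → 0.000316 × 20000 / 9.8 = 0.64 mm
PW = 3.16 + 5.52 + 0.64 = 9.32 ≈ 9.3 mm.

PW ≈ 9.3 mm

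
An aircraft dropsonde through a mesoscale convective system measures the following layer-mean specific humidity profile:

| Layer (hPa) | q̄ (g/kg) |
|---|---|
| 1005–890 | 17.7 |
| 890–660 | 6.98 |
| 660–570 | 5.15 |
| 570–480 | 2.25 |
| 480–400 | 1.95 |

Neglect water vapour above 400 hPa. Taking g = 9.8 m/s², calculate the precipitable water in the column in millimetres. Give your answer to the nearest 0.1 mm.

Precipitable water is the column-integrated vapour mass per unit area: PW = (1/g) Σ q̄ Δp, with q in kg/kg and Δp in Pa (1 kg/m² of water = 1 mm).
Layer 1005–890 hPa: Δp = 115 hPa = 11500 Pa, q̄ = 0.0177 kg/kg → 0.0177 × 11500 / 9.8 = 20.77 mm
Layer 890–660 hPa: Δp = 230 hPa = 23000 Pa, q̄ = 0.00698 kg/kg → 0.00698 × 23000 / 9.8 = 16.38 mm
Layer 660–570 hPa: Δp = 90 hPa = 9000 Pa, q̄ = 0.00515 kg/kg → 0.00515 × 9000 / 9.8 = 4.73 mm
Layer 570–480 hPa: Δp = 90 hPa = 9000 Pa, q̄ = 0.00225 kg/kg → 0.00225 × 9000 / 9.8 = 2.07 mm
Layer 480–400 hPa: Δp = 80 hPa = 8000 Pa, q̄ = 0.00195 kg/kg → 0.00195 × 8000 / 9.8 = 1.59 mm
PW = 20.77 + 16.38 + 4.73 + 2.07 + 1.59 = 45.54 ≈ 45.5 mm.

PW ≈ 45.5 mm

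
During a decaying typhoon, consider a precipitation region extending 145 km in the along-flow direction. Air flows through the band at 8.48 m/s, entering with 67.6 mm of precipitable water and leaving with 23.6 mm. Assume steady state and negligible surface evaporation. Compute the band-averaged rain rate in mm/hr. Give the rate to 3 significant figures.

Column moisture flux per unit crosswind length is F = V × PW.
Inflow: F_in = 8.48 × 67.6 = 573.248 mm·m/s
Outflow: F_out = 8.48 × 23.6 = 200.128 mm·m/s
Steady-state rate R = (F_in − F_out)/L = (573.248 − 200.128) / 145000 m = 2.573e-03 mm/s.
R = 2.573e-03 × 3600 = 9.26 mm/hr.

R ≈ 9.26 mm/hr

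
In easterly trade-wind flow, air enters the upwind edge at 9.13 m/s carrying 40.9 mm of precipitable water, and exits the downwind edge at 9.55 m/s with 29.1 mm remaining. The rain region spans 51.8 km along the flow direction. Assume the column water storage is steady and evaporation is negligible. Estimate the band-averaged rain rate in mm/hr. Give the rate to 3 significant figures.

R ≈ 6.64 mm/hr

Column moisture flux per unit crosswind length is F = V × PW.
Inflow: F_in = 9.13 × 40.9 = 373.417 mm·m/s
Outflow: F_out = 9.55 × 29.1 = 277.905 mm·m/s
Steady-state rate R = (F_in − F_out)/L = (373.417 − 277.905) / 51800 m = 1.844e-03 mm/s.
R = 1.844e-03 × 3600 = 6.64 mm/hr.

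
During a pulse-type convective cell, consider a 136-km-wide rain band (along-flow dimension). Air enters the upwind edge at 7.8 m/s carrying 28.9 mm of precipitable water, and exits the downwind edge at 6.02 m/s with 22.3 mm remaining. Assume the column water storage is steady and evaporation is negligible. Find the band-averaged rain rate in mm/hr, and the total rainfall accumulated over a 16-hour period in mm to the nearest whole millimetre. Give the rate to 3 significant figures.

Column moisture flux per unit crosswind length is F = V × PW.
Inflow: F_in = 7.8 × 28.9 = 225.42 mm·m/s
Outflow: F_out = 6.02 × 22.3 = 134.246 mm·m/s
Steady-state rate R = (F_in − F_out)/L = (225.42 − 134.246) / 136000 m = 6.704e-04 mm/s.
R = 6.704e-04 × 3600 = 2.41 mm/hr.
Over 16 h: total = 2.41 × 16 = 38.56 ≈ 39 mm.

R ≈ 2.41 mm/hr; total ≈ 39 mm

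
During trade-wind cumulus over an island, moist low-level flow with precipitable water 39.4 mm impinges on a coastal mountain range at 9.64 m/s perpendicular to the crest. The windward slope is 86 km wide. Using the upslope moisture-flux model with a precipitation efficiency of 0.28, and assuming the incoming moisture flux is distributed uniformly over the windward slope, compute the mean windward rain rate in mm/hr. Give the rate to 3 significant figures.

R ≈ 4.45 mm/hr

Incoming column moisture flux per unit ridge length: F = V × PW = 9.64 × 39.4 = 379.816 mm·m/s.
Spread over the 86 km slope with efficiency ε = 0.28: R = ε·F/W = 0.28 × 379.816 / 86000 m = 1.237e-03 mm/s.
R = 1.237e-03 × 3600 = 4.45 mm/hr.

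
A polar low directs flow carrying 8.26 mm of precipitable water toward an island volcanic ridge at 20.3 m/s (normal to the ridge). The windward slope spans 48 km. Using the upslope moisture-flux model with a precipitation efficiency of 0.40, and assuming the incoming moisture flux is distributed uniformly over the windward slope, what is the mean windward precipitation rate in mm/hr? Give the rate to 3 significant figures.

R ≈ 5.03 mm/hr

Incoming column moisture flux per unit ridge length: F = V × PW = 20.3 × 8.26 = 167.678 mm·m/s.
Spread over the 48 km slope with efficiency ε = 0.40: R = ε·F/W = 0.40 × 167.678 / 48000 m = 1.397e-03 mm/s.
R = 1.397e-03 × 3600 = 5.03 mm/hr.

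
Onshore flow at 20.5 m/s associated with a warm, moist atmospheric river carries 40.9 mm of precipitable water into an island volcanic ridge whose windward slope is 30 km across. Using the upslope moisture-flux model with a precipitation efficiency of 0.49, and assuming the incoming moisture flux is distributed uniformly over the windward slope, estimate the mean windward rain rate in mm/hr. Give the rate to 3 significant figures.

Incoming column moisture flux per unit ridge length: F = V × PW = 20.5 × 40.9 = 838.45 mm·m/s.
Spread over the 30 km slope with efficiency ε = 0.49: R = ε·F/W = 0.49 × 838.45 / 30000 m = 1.369e-02 mm/s.
R = 1.369e-02 × 3600 = 49.3 mm/hr.

R ≈ 49.3 mm/hr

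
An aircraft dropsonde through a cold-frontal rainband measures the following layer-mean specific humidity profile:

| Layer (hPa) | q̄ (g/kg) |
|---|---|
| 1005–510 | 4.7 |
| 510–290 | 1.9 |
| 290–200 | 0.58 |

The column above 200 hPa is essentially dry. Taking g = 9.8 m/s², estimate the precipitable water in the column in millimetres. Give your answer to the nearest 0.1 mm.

PW ≈ 28.5 mm

Precipitable water is the column-integrated vapour mass per unit area: PW = (1/g) Σ q̄ Δp, with q in kg/kg and Δp in Pa (1 kg/m² of water = 1 mm).
Layer 1005–510 hPa: Δp = 495 hPa = 49500 Pa, q̄ = 0.0047 kg/kg → 0.0047 × 49500 / 9.8 = 23.74 mm
Layer 510–290 hPa: Δp = 220 hPa = 22000 Pa, q̄ = 0.0019 kg/kg → 0.0019 × 22000 / 9.8 = 4.27 mm
Layer 290–200 hPa: Δp = 90 hPa = 9000 Pa, q̄ = 0.00058 kg/kg → 0.00058 × 9000 / 9.8 = 0.53 mm
PW = 23.74 + 4.27 + 0.53 = 28.54 ≈ 28.5 mm.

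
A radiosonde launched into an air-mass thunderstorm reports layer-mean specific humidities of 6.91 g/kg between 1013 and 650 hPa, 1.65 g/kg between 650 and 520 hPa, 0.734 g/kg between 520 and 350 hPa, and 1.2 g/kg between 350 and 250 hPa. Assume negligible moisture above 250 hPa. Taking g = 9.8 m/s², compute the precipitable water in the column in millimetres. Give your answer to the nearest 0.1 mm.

PW ≈ 30.3 mm

Precipitable water is the column-integrated vapour mass per unit area: PW = (1/g) Σ q̄ Δp, with q in kg/kg and Δp in Pa (1 kg/m² of water = 1 mm).
Layer 1013–650 hPa: Δp = 363 hPa = 36300 Pa, q̄ = 0.00691 kg/kg → 0.00691 × 36300 / 9.8 = 25.60 mm
Layer 650–520 hPa: Δp = 130 hPa = 13000 Pa, q̄ = 0.00165 kg/kg → 0.00165 × 13000 / 9.8 = 2.19 mm
Layer 520–350 hPa: Δp = 170 hPa = 17000 Pa, q̄ = 0.000734 kg/kg → 0.000734 × 17000 / 9.8 = 1.27 mm
Layer 350–250 hPa: Δp = 100 hPa = 10000 Pa, q̄ = 0.0012 kg/kg → 0.0012 × 10000 / 9.8 = 1.22 mm
PW = 25.60 + 2.19 + 1.27 + 1.22 = 30.28 ≈ 30.3 mm.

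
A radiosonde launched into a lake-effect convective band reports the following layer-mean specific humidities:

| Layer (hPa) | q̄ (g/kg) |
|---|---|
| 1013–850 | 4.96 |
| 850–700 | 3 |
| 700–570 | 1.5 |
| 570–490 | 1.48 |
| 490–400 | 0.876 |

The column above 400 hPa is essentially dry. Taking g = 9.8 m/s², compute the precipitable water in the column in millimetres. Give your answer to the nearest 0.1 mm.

Precipitable water is the column-integrated vapour mass per unit area: PW = (1/g) Σ q̄ Δp, with q in kg/kg and Δp in Pa (1 kg/m² of water = 1 mm).
Layer 1013–850 hPa: Δp = 163 hPa = 16300 Pa, q̄ = 0.00496 kg/kg → 0.00496 × 16300 / 9.8 = 8.25 mm
Layer 850–700 hPa: Δp = 150 hPa = 15000 Pa, q̄ = 0.003 kg/kg → 0.003 × 15000 / 9.8 = 4.59 mm
Layer 700–570 hPa: Δp = 130 hPa = 13000 Pa, q̄ = 0.0015 kg/kg → 0.0015 × 13000 / 9.8 = 1.99 mm
Layer 570–490 hPa: Δp = 80 hPa = 8000 Pa, q̄ = 0.00148 kg/kg → 0.00148 × 8000 / 9.8 = 1.21 mm
Layer 490–400 hPa: Δp = 90 hPa = 9000 Pa, q̄ = 0.000876 kg/kg → 0.000876 × 9000 / 9.8 = 0.80 mm
PW = 8.25 + 4.59 + 1.99 + 1.21 + 0.80 = 16.84 ≈ 16.8 mm.

PW ≈ 16.8 mm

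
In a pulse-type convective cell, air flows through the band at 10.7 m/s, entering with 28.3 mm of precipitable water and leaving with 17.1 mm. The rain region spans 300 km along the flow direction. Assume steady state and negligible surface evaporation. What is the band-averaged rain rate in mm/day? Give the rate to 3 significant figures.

Column moisture flux per unit crosswind length is F = V × PW.
Inflow: F_in = 10.7 × 28.3 = 302.81 mm·m/s
Outflow: F_out = 10.7 × 17.1 = 182.97 mm·m/s
Steady-state rate R = (F_in − F_out)/L = (302.81 − 182.97) / 300000 m = 3.995e-04 mm/s.
R = 3.995e-04 × 3600 × 24 = 34.5 mm/day.

R ≈ 34.5 mm/day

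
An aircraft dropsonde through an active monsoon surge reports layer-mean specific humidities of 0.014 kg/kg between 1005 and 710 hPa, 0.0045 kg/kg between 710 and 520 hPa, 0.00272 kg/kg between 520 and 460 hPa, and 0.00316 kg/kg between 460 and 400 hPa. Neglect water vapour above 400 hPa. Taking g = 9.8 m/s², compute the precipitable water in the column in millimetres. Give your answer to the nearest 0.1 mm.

PW ≈ 54.5 mm

Precipitable water is the column-integrated vapour mass per unit area: PW = (1/g) Σ q̄ Δp, with q in kg/kg and Δp in Pa (1 kg/m² of water = 1 mm).
Layer 1005–710 hPa: Δp = 295 hPa = 29500 Pa, q̄ = 0.014 kg/kg → 0.014 × 29500 / 9.8 = 42.14 mm
Layer 710–520 hPa: Δp = 190 hPa = 19000 Pa, q̄ = 0.0045 kg/kg → 0.0045 × 19000 / 9.8 = 8.72 mm
Layer 520–460 hPa: Δp = 60 hPa = 6000 Pa, q̄ = 0.00272 kg/kg → 0.00272 × 6000 / 9.8 = 1.67 mm
Layer 460–400 hPa: Δp = 60 hPa = 6000 Pa, q̄ = 0.00316 kg/kg → 0.00316 × 6000 / 9.8 = 1.93 mm
PW = 42.14 + 8.72 + 1.67 + 1.93 = 54.46 ≈ 54.5 mm.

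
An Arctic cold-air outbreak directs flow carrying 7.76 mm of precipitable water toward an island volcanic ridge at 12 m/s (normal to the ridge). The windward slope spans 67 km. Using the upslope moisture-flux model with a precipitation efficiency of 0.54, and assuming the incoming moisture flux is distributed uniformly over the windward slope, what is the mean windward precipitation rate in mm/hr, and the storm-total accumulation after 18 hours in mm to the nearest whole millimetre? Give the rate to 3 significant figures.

Incoming column moisture flux per unit ridge length: F = V × PW = 12 × 7.76 = 93.12 mm·m/s.
Spread over the 67 km slope with efficiency ε = 0.54: R = ε·F/W = 0.54 × 93.12 / 67000 m = 7.505e-04 mm/s.
R = 7.505e-04 × 3600 = 2.70 mm/hr.
Over 18 h: total = 2.70 × 18 = 48.6 ≈ 49 mm.

R ≈ 2.70 mm/hr; total ≈ 49 mm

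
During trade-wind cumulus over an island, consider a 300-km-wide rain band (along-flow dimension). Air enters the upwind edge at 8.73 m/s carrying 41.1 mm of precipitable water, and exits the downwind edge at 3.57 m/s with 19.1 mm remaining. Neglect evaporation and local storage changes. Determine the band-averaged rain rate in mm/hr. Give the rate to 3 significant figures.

R ≈ 3.49 mm/hr

Column moisture flux per unit crosswind length is F = V × PW.
Inflow: F_in = 8.73 × 41.1 = 358.803 mm·m/s
Outflow: F_out = 3.57 × 19.1 = 68.187 mm·m/s
Steady-state rate R = (F_in − F_out)/L = (358.803 − 68.187) / 300000 m = 9.687e-04 mm/s.
R = 9.687e-04 × 3600 = 3.49 mm/hr.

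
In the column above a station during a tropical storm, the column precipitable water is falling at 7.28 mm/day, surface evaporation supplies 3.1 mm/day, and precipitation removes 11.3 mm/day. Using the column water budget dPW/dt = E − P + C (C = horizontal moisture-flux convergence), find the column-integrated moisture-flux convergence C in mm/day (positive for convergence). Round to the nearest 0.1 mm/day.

C ≈ 0.9 mm/day

dPW/dt = -7.28 mm/day.
C = dPW/dt − E + P = (-7.28) − 3.1 + 11.3 = 0.9 mm/day.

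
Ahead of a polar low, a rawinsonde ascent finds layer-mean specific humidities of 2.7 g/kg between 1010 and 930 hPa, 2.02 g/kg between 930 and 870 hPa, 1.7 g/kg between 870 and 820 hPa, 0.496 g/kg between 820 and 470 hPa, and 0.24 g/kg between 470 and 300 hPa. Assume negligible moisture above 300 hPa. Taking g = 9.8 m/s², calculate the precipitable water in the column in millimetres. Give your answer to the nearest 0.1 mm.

PW ≈ 6.5 mm

Precipitable water is the column-integrated vapour mass per unit area: PW = (1/g) Σ q̄ Δp, with q in kg/kg and Δp in Pa (1 kg/m² of water = 1 mm).
Layer 1010–930 hPa: Δp = 80 hPa = 8000 Pa, q̄ = 0.0027 kg/kg → 0.0027 × 8000 / 9.8 = 2.20 mm
Layer 930–870 hPa: Δp = 60 hPa = 6000 Pa, q̄ = 0.00202 kg/kg → 0.00202 × 6000 / 9.8 = 1.24 mm
Layer 870–820 hPa: Δp = 50 hPa = 5000 Pa, q̄ = 0.0017 kg/kg → 0.0017 × 5000 / 9.8 = 0.87 mm
Layer 820–470 hPa: Δp = 350 hPa = 35000 Pa, q̄ = 0.000496 kg/kg → 0.000496 × 35000 / 9.8 = 1.77 mm
Layer 470–300 hPa: Δp = 170 hPa = 17000 Pa, q̄ = 0.00024 kg/kg → 0.00024 × 17000 / 9.8 = 0.42 mm
PW = 2.20 + 1.24 + 0.87 + 1.77 + 0.42 = 6.50 ≈ 6.5 mm.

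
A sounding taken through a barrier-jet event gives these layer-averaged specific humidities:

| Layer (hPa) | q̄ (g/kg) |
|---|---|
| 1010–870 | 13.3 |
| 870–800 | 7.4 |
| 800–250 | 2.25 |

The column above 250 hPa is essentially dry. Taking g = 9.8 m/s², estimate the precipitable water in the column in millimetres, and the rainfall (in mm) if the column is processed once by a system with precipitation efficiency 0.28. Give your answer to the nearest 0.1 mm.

PW ≈ 36.9 mm; rainfall ≈ 10.3 mm

Precipitable water is the column-integrated vapour mass per unit area: PW = (1/g) Σ q̄ Δp, with q in kg/kg and Δp in Pa (1 kg/m² of water = 1 mm).
Layer 1010–870 hPa: Δp = 140 hPa = 14000 Pa, q̄ = 0.0133 kg/kg → 0.0133 × 14000 / 9.8 = 19.00 mm
Layer 870–800 hPa: Δp = 70 hPa = 7000 Pa, q̄ = 0.0074 kg/kg → 0.0074 × 7000 / 9.8 = 5.29 mm
Layer 800–250 hPa: Δp = 550 hPa = 55000 Pa, q̄ = 0.00225 kg/kg → 0.00225 × 55000 / 9.8 = 12.63 mm
PW = 19.00 + 5.29 + 12.63 = 36.92 ≈ 36.9 mm.
Rainfall = ε × PW = 0.28 × 36.9 = 10.3 mm.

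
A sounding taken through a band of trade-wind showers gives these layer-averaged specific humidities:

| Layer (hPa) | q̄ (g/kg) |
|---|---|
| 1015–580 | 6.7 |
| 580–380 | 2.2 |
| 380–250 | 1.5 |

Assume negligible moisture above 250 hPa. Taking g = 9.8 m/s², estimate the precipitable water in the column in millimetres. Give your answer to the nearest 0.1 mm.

Precipitable water is the column-integrated vapour mass per unit area: PW = (1/g) Σ q̄ Δp, with q in kg/kg and Δp in Pa (1 kg/m² of water = 1 mm).
Layer 1015–580 hPa: Δp = 435 hPa = 43500 Pa, q̄ = 0.0067 kg/kg → 0.0067 × 43500 / 9.8 = 29.74 mm
Layer 580–380 hPa: Δp = 200 hPa = 20000 Pa, q̄ = 0.0022 kg/kg → 0.0022 × 20000 / 9.8 = 4.49 mm
Layer 380–250 hPa: Δp = 130 hPa = 13000 Pa, q̄ = 0.0015 kg/kg → 0.0015 × 13000 / 9.8 = 1.99 mm
PW = 29.74 + 4.49 + 1.99 = 36.22 ≈ 36.2 mm.

PW ≈ 36.2 mm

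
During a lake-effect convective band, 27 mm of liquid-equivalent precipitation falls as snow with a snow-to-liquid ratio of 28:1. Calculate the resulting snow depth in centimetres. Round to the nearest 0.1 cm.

Snow depth = liquid × ratio = 27 mm × 28 = 756 mm = 75.6 cm.

snow depth ≈ 75.6 cm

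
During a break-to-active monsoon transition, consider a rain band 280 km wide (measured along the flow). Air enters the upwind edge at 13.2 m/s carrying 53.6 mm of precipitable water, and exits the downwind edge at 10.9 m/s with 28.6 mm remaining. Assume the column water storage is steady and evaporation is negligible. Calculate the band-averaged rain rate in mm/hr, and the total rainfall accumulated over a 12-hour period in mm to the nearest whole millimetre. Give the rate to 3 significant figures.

R ≈ 5.09 mm/hr; total ≈ 61 mm

Column moisture flux per unit crosswind length is F = V × PW.
Inflow: F_in = 13.2 × 53.6 = 707.52 mm·m/s
Outflow: F_out = 10.9 × 28.6 = 311.74 mm·m/s
Steady-state rate R = (F_in − F_out)/L = (707.52 − 311.74) / 280000 m = 1.413e-03 mm/s.
R = 1.413e-03 × 3600 = 5.09 mm/hr.
Over 12 h: total = 5.09 × 12 = 61.08 ≈ 61 mm.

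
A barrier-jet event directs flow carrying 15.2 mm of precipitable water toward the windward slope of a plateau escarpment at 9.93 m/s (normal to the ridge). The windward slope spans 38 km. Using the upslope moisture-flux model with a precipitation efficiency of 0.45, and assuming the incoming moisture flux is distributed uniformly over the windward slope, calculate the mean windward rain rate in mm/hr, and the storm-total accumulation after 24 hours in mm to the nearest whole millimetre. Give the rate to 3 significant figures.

R ≈ 6.43 mm/hr; total ≈ 154 mm

Incoming column moisture flux per unit ridge length: F = V × PW = 9.93 × 15.2 = 150.936 mm·m/s.
Spread over the 38 km slope with efficiency ε = 0.45: R = ε·F/W = 0.45 × 150.936 / 38000 m = 1.787e-03 mm/s.
R = 1.787e-03 × 3600 = 6.43 mm/hr.
Over 24 h: total = 6.43 × 24 = 154.32 ≈ 154 mm.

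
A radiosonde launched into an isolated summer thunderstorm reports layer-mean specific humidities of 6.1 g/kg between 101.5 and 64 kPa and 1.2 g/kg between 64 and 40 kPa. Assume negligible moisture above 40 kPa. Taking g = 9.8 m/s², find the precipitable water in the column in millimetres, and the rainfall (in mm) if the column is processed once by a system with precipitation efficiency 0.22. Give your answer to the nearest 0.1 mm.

PW ≈ 26.3 mm; rainfall ≈ 5.8 mm

Precipitable water is the column-integrated vapour mass per unit area: PW = (1/g) Σ q̄ Δp, with q in kg/kg and Δp in Pa (1 kg/m² of water = 1 mm).
Layer 101.5–64 kPa: Δp = 375 hPa = 37500 Pa, q̄ = 0.0061 kg/kg → 0.0061 × 37500 / 9.8 = 23.34 mm
Layer 64–40 kPa: Δp = 240 hPa = 24000 Pa, q̄ = 0.0012 kg/kg → 0.0012 × 24000 / 9.8 = 2.94 mm
PW = 23.34 + 2.94 = 26.28 ≈ 26.3 mm.
Rainfall = ε × PW = 0.22 × 26.3 = 5.8 mm.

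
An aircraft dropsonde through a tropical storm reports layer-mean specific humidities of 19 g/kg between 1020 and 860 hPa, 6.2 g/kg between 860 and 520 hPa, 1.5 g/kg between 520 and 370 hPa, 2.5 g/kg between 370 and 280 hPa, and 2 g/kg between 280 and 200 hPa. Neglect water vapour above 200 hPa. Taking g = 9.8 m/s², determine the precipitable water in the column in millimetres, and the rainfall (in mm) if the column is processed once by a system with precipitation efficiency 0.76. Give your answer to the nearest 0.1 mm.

Precipitable water is the column-integrated vapour mass per unit area: PW = (1/g) Σ q̄ Δp, with q in kg/kg and Δp in Pa (1 kg/m² of water = 1 mm).
Layer 1020–860 hPa: Δp = 160 hPa = 16000 Pa, q̄ = 0.019 kg/kg → 0.019 × 16000 / 9.8 = 31.02 mm
Layer 860–520 hPa: Δp = 340 hPa = 34000 Pa, q̄ = 0.0062 kg/kg → 0.0062 × 34000 / 9.8 = 21.51 mm
Layer 520–370 hPa: Δp = 150 hPa = 15000 Pa, q̄ = 0.0015 kg/kg → 0.0015 × 15000 / 9.8 = 2.30 mm
Layer 370–280 hPa: Δp = 90 hPa = 9000 Pa, q̄ = 0.0025 kg/kg → 0.0025 × 9000 / 9.8 = 2.30 mm
Layer 280–200 hPa: Δp = 80 hPa = 8000 Pa, q̄ = 0.002 kg/kg → 0.002 × 8000 / 9.8 = 1.63 mm
PW = 31.02 + 21.51 + 2.30 + 2.30 + 1.63 = 58.76 ≈ 58.8 mm.
Rainfall = ε × PW = 0.76 × 58.8 = 44.7 mm.

PW ≈ 58.8 mm; rainfall ≈ 44.7 mm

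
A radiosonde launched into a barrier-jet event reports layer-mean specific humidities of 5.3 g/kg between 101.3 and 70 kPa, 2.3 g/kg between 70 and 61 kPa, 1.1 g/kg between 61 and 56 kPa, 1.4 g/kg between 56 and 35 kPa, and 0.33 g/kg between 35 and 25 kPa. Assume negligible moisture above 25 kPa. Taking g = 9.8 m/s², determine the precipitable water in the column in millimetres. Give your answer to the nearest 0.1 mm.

PW ≈ 22.9 mm

Precipitable water is the column-integrated vapour mass per unit area: PW = (1/g) Σ q̄ Δp, with q in kg/kg and Δp in Pa (1 kg/m² of water = 1 mm).
Layer 101.3–70 kPa: Δp = 313 hPa = 31300 Pa, q̄ = 0.0053 kg/kg → 0.0053 × 31300 / 9.8 = 16.93 mm
Layer 70–61 kPa: Δp = 90 hPa = 9000 Pa, q̄ = 0.0023 kg/kg → 0.0023 × 9000 / 9.8 = 2.11 mm
Layer 61–56 kPa: Δp = 50 hPa = 5000 Pa, q̄ = 0.0011 kg/kg → 0.0011 × 5000 / 9.8 = 0.56 mm
Layer 56–35 kPa: Δp = 210 hPa = 21000 Pa, q̄ = 0.0014 kg/kg → 0.0014 × 21000 / 9.8 = 3.00 mm
Layer 35–25 kPa: Δp = 100 hPa = 10000 Pa, q̄ = 0.00033 kg/kg → 0.00033 × 10000 / 9.8 = 0.34 mm
PW = 16.93 + 2.11 + 0.56 + 3.00 + 0.34 = 22.94 ≈ 22.9 mm.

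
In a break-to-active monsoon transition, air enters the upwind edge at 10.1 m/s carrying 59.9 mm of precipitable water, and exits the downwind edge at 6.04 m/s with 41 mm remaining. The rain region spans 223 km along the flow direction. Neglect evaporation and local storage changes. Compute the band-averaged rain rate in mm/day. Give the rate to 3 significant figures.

Column moisture flux per unit crosswind length is F = V × PW.
Inflow: F_in = 10.1 × 59.9 = 604.99 mm·m/s
Outflow: F_out = 6.04 × 41 = 247.64 mm·m/s
Steady-state rate R = (F_in − F_out)/L = (604.99 − 247.64) / 223000 m = 1.602e-03 mm/s.
R = 1.602e-03 × 3600 × 24 = 138 mm/day.

R ≈ 138 mm/day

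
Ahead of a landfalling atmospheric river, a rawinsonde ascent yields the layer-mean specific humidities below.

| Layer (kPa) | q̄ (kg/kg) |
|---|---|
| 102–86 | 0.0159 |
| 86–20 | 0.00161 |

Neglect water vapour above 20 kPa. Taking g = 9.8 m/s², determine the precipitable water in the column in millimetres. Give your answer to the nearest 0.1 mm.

Precipitable water is the column-integrated vapour mass per unit area: PW = (1/g) Σ q̄ Δp, with q in kg/kg and Δp in Pa (1 kg/m² of water = 1 mm).
Layer 102–86 kPa: Δp = 160 hPa = 16000 Pa, q̄ = 0.0159 kg/kg → 0.0159 × 16000 / 9.8 = 25.96 mm
Layer 86–20 kPa: Δp = 660 hPa = 66000 Pa, q̄ = 0.00161 kg/kg → 0.00161 × 66000 / 9.8 = 10.84 mm
PW = 25.96 + 10.84 = 36.80 ≈ 36.8 mm.

PW ≈ 36.8 mm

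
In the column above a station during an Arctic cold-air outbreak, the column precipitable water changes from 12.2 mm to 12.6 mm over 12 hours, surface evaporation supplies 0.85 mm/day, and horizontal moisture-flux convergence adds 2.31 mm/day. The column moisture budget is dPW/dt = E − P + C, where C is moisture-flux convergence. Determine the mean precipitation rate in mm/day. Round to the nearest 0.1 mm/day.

dPW/dt = (12.6 − 12.2) mm / (12/24 day) = +0.800 mm/day.
P = E + C − dPW/dt = 0.85 + (2.31) − (+0.800) = 2.4 mm/day.

P ≈ 2.4 mm/day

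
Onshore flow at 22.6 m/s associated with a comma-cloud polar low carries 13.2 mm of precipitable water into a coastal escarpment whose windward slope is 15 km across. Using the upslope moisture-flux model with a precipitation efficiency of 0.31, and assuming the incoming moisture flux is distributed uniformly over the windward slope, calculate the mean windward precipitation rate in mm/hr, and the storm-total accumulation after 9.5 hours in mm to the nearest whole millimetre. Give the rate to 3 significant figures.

R ≈ 22.2 mm/hr; total ≈ 211 mm

Incoming column moisture flux per unit ridge length: F = V × PW = 22.6 × 13.2 = 298.32 mm·m/s.
Spread over the 15 km slope with efficiency ε = 0.31: R = ε·F/W = 0.31 × 298.32 / 15000 m = 6.165e-03 mm/s.
R = 6.165e-03 × 3600 = 22.2 mm/hr.
Over 9.5 h: total = 22.2 × 9.5 = 210.9 ≈ 211 mm.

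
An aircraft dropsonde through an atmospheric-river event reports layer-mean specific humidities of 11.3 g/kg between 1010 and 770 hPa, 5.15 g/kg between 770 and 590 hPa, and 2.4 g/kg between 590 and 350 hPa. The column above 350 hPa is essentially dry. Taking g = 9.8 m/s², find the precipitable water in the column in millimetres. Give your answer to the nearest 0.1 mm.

PW ≈ 43.0 mm

Precipitable water is the column-integrated vapour mass per unit area: PW = (1/g) Σ q̄ Δp, with q in kg/kg and Δp in Pa (1 kg/m² of water = 1 mm).
Layer 1010–770 hPa: Δp = 240 hPa = 24000 Pa, q̄ = 0.0113 kg/kg → 0.0113 × 24000 / 9.8 = 27.67 mm
Layer 770–590 hPa: Δp = 180 hPa = 18000 Pa, q̄ = 0.00515 kg/kg → 0.00515 × 18000 / 9.8 = 9.46 mm
Layer 590–350 hPa: Δp = 240 hPa = 24000 Pa, q̄ = 0.0024 kg/kg → 0.0024 × 24000 / 9.8 = 5.88 mm
PW = 27.67 + 9.46 + 5.88 = 43.01 ≈ 43.0 mm.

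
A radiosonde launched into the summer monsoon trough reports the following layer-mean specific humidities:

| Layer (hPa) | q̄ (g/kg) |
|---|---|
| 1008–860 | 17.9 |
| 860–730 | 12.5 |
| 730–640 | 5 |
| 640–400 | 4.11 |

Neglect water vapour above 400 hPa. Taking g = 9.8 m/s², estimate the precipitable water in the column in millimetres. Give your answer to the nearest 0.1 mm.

Precipitable water is the column-integrated vapour mass per unit area: PW = (1/g) Σ q̄ Δp, with q in kg/kg and Δp in Pa (1 kg/m² of water = 1 mm).
Layer 1008–860 hPa: Δp = 148 hPa = 14800 Pa, q̄ = 0.0179 kg/kg → 0.0179 × 14800 / 9.8 = 27.03 mm
Layer 860–730 hPa: Δp = 130 hPa = 13000 Pa, q̄ = 0.0125 kg/kg → 0.0125 × 13000 / 9.8 = 16.58 mm
Layer 730–640 hPa: Δp = 90 hPa = 9000 Pa, q̄ = 0.005 kg/kg → 0.005 × 9000 / 9.8 = 4.59 mm
Layer 640–400 hPa: Δp = 240 hPa = 24000 Pa, q̄ = 0.00411 kg/kg → 0.00411 × 24000 / 9.8 = 10.07 mm
PW = 27.03 + 16.58 + 4.59 + 10.07 = 58.27 ≈ 58.3 mm.

PW ≈ 58.3 mm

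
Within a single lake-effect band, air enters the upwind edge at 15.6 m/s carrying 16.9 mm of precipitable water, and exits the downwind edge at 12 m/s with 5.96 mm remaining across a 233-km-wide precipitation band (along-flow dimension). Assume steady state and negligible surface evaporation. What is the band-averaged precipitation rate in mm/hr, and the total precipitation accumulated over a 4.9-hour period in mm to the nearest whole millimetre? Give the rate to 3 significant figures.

Column moisture flux per unit crosswind length is F = V × PW.
Inflow: F_in = 15.6 × 16.9 = 263.64 mm·m/s
Outflow: F_out = 12 × 5.96 = 71.52 mm·m/s
Steady-state rate R = (F_in − F_out)/L = (263.64 − 71.52) / 233000 m = 8.245e-04 mm/s.
R = 8.245e-04 × 3600 = 2.97 mm/hr.
Over 4.9 h: total = 2.97 × 4.9 = 14.553 ≈ 15 mm.

R ≈ 2.97 mm/hr; total ≈ 15 mm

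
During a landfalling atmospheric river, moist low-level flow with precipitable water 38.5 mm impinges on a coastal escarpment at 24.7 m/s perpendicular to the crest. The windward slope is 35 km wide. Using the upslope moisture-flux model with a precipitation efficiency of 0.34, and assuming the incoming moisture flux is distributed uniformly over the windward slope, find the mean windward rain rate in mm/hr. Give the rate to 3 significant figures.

R ≈ 33.3 mm/hr

Incoming column moisture flux per unit ridge length: F = V × PW = 24.7 × 38.5 = 950.95 mm·m/s.
Spread over the 35 km slope with efficiency ε = 0.34: R = ε·F/W = 0.34 × 950.95 / 35000 m = 9.238e-03 mm/s.
R = 9.238e-03 × 3600 = 33.3 mm/hr.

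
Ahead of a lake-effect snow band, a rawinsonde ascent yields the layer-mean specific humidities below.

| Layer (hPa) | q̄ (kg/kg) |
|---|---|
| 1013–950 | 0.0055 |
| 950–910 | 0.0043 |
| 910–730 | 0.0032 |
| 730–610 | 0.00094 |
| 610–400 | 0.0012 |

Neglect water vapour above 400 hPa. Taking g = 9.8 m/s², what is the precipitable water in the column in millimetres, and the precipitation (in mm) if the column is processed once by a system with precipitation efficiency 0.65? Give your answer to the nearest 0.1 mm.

PW ≈ 14.9 mm; precipitation ≈ 9.7 mm

Precipitable water is the column-integrated vapour mass per unit area: PW = (1/g) Σ q̄ Δp, with q in kg/kg and Δp in Pa (1 kg/m² of water = 1 mm).
Layer 1013–950 hPa: Δp = 63 hPa = 6300 Pa, q̄ = 0.0055 kg/kg → 0.0055 × 6300 / 9.8 = 3.54 mm
Layer 950–910 hPa: Δp = 40 hPa = 4000 Pa, q̄ = 0.0043 kg/kg → 0.0043 × 4000 / 9.8 = 1.76 mm
Layer 910–730 hPa: Δp = 180 hPa = 18000 Pa, q̄ = 0.0032 kg/kg → 0.0032 × 18000 / 9.8 = 5.88 mm
Layer 730–610 hPa: Δp = 120 hPa = 12000 Pa, q̄ = 0.00094 kg/kg → 0.00094 × 12000 / 9.8 = 1.15 mm
Layer 610–400 hPa: Δp = 210 hPa = 21000 Pa, q̄ = 0.0012 kg/kg → 0.0012 × 21000 / 9.8 = 2.57 mm
PW = 3.54 + 1.76 + 5.88 + 1.15 + 2.57 = 14.90 ≈ 14.9 mm.
Precipitation = ε × PW = 0.65 × 14.9 = 9.7 mm.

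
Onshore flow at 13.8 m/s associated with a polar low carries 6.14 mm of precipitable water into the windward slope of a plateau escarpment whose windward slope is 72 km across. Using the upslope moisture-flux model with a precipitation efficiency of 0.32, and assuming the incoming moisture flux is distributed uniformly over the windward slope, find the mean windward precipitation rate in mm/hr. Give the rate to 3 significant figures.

Incoming column moisture flux per unit ridge length: F = V × PW = 13.8 × 6.14 = 84.732 mm·m/s.
Spread over the 72 km slope with efficiency ε = 0.32: R = ε·F/W = 0.32 × 84.732 / 72000 m = 3.766e-04 mm/s.
R = 3.766e-04 × 3600 = 1.36 mm/hr.

R ≈ 1.36 mm/hr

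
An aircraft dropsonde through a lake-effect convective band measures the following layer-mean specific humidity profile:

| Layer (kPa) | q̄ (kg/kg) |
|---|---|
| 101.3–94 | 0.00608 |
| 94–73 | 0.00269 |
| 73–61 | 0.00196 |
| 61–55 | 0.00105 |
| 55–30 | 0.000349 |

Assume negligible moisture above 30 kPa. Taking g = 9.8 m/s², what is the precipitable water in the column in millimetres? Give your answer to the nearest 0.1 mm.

Precipitable water is the column-integrated vapour mass per unit area: PW = (1/g) Σ q̄ Δp, with q in kg/kg and Δp in Pa (1 kg/m² of water = 1 mm).
Layer 101.3–94 kPa: Δp = 73 hPa = 7300 Pa, q̄ = 0.00608 kg/kg → 0.00608 × 7300 / 9.8 = 4.53 mm
Layer 94–73 kPa: Δp = 210 hPa = 21000 Pa, q̄ = 0.00269 kg/kg → 0.00269 × 21000 / 9.8 = 5.76 mm
Layer 73–61 kPa: Δp = 120 hPa = 12000 Pa, q̄ = 0.00196 kg/kg → 0.00196 × 12000 / 9.8 = 2.40 mm
Layer 61–55 kPa: Δp = 60 hPa = 6000 Pa, q̄ = 0.00105 kg/kg → 0.00105 × 6000 / 9.8 = 0.64 mm
Layer 55–30 kPa: Δp = 250 hPa = 25000 Pa, q̄ = 0.000349 kg/kg → 0.000349 × 25000 / 9.8 = 0.89 mm
PW = 4.53 + 5.76 + 2.40 + 0.64 + 0.89 = 14.22 ≈ 14.2 mm.

PW ≈ 14.2 mm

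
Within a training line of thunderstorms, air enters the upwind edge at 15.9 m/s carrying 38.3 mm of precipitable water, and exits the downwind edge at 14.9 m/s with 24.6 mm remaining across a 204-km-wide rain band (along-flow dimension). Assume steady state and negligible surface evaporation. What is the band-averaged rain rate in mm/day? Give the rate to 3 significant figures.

Column moisture flux per unit crosswind length is F = V × PW.
Inflow: F_in = 15.9 × 38.3 = 608.97 mm·m/s
Outflow: F_out = 14.9 × 24.6 = 366.54 mm·m/s
Steady-state rate R = (F_in − F_out)/L = (608.97 − 366.54) / 204000 m = 1.188e-03 mm/s.
R = 1.188e-03 × 3600 × 24 = 103 mm/day.

R ≈ 103 mm/day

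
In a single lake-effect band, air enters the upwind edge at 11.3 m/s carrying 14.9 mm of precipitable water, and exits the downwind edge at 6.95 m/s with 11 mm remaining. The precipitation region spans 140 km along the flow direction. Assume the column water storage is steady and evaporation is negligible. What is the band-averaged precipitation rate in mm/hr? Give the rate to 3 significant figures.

R ≈ 2.36 mm/hr

Column moisture flux per unit crosswind length is F = V × PW.
Inflow: F_in = 11.3 × 14.9 = 168.37 mm·m/s
Outflow: F_out = 6.95 × 11 = 76.45 mm·m/s
Steady-state rate R = (F_in − F_out)/L = (168.37 − 76.45) / 140000 m = 6.566e-04 mm/s.
R = 6.566e-04 × 3600 = 2.36 mm/hr.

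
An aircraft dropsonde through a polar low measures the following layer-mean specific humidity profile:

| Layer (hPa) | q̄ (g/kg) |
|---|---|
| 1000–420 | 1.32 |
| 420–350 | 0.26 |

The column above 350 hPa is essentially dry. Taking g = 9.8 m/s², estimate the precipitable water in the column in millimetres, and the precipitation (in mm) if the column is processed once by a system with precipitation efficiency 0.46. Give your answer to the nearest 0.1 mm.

Precipitable water is the column-integrated vapour mass per unit area: PW = (1/g) Σ q̄ Δp, with q in kg/kg and Δp in Pa (1 kg/m² of water = 1 mm).
Layer 1000–420 hPa: Δp = 580 hPa = 58000 Pa, q̄ = 0.00132 kg/kg → 0.00132 × 58000 / 9.8 = 7.81 mm
Layer 420–350 hPa: Δp = 70 hPa = 7000 Pa, q̄ = 0.00026 kg/kg → 0.00026 × 7000 / 9.8 = 0.19 mm
PW = 7.81 + 0.19 = 8.00 ≈ 8.0 mm.
Precipitation = ε × PW = 0.46 × 8.0 = 3.7 mm.

PW ≈ 8.0 mm; precipitation ≈ 3.7 mm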